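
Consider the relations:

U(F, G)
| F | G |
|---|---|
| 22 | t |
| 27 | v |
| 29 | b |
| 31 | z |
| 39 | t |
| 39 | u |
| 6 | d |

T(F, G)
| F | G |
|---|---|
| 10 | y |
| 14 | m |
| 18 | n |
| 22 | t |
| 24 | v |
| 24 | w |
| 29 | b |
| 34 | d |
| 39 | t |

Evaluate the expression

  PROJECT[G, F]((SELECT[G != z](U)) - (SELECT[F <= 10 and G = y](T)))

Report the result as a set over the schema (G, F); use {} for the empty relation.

Apply σ_{G != z}; surviving tuples: {(22, t), (27, v), (29, b), (39, t), (39, u), (6, d)}
Apply σ_{F <= 10 and G = y}; surviving tuples: {(10, y)}
Taking the difference: {(22, t), (27, v), (29, b), (39, t), (39, u), (6, d)}
Projecting to G, F: {(b, 29), (d, 6), (t, 22), (t, 39), (u, 39), (v, 27)}

{(b, 29), (d, 6), (t, 22), (t, 39), (u, 39), (v, 27)}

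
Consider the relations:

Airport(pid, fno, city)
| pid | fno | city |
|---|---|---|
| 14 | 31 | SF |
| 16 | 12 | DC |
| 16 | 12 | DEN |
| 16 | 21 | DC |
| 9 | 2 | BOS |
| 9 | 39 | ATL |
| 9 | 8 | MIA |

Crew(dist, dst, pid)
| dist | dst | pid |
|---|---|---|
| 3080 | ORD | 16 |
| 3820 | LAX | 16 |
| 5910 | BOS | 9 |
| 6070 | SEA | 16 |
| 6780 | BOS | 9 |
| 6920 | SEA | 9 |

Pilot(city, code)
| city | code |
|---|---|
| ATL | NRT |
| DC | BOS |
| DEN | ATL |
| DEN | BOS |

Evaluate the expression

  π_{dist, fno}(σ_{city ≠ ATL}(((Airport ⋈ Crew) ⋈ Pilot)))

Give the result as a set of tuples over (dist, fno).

{(3080, 12), (3080, 21), (3820, 12), (3820, 21), (6070, 12), (6070, 21)}

Airport ⋈ Crew (natural join on pid): {(16, 12, DC, 3080, ORD), (16, 12, DC, 3820, LAX), (16, 12, DC, 6070, SEA), (16, 12, DEN, 3080, ORD), (16, 12, DEN, 3820, LAX), (16, 12, DEN, 6070, SEA), (16, 21, DC, 3080, ORD), (16, 21, DC, 3820, LAX), (16, 21, DC, 6070, SEA), (9, 2, BOS, 5910, BOS), (9, 2, BOS, 6780, BOS), (9, 2, BOS, 6920, SEA), (9, 39, ATL, 5910, BOS), (9, 39, ATL, 6780, BOS), (9, 39, ATL, 6920, SEA), (9, 8, MIA, 5910, BOS), (9, 8, MIA, 6780, BOS), (9, 8, MIA, 6920, SEA)}
(Airport ⋈ Crew) ⋈ Pilot (natural join on city): {(16, 12, DC, 3080, ORD, BOS), (16, 12, DC, 3820, LAX, BOS), (16, 12, DC, 6070, SEA, BOS), (16, 12, DEN, 3080, ORD, ATL), (16, 12, DEN, 3080, ORD, BOS), (16, 12, DEN, 3820, LAX, ATL), (16, 12, DEN, 3820, LAX, BOS), (16, 12, DEN, 6070, SEA, ATL), (16, 12, DEN, 6070, SEA, BOS), (16, 21, DC, 3080, ORD, BOS), (16, 21, DC, 3820, LAX, BOS), (16, 21, DC, 6070, SEA, BOS), (9, 39, ATL, 5910, BOS, NRT), (9, 39, ATL, 6780, BOS, NRT), (9, 39, ATL, 6920, SEA, NRT)}
Apply σ_{city ≠ ATL}; surviving tuples: {(16, 12, DC, 3080, ORD, BOS), (16, 12, DC, 3820, LAX, BOS), (16, 12, DC, 6070, SEA, BOS), (16, 12, DEN, 3080, ORD, ATL), (16, 12, DEN, 3080, ORD, BOS), (16, 12, DEN, 3820, LAX, ATL), (16, 12, DEN, 3820, LAX, BOS), (16, 12, DEN, 6070, SEA, ATL), (16, 12, DEN, 6070, SEA, BOS), (16, 21, DC, 3080, ORD, BOS), (16, 21, DC, 3820, LAX, BOS), (16, 21, DC, 6070, SEA, BOS)}
Keep only column(s) dist, fno (6 duplicate(s) eliminated): {(3080, 12), (3080, 21), (3820, 12), (3820, 21), (6070, 12), (6070, 21)}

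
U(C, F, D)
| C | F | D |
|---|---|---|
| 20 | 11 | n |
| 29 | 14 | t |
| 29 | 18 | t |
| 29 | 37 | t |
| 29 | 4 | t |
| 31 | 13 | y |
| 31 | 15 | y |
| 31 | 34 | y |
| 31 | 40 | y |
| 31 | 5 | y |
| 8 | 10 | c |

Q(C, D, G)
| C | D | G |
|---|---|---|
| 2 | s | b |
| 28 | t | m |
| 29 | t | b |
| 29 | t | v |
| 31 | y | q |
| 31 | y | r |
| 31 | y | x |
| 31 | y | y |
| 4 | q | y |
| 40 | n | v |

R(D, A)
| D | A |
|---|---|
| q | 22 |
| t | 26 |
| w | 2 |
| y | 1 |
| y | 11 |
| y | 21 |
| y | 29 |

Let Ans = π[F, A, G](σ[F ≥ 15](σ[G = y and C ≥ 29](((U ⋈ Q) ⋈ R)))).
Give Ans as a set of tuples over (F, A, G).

U ⋈ Q (natural join on C, D): {(29, 14, t, b), (29, 14, t, v), (29, 18, t, b), (29, 18, t, v), (29, 37, t, b), (29, 37, t, v), (29, 4, t, b), (29, 4, t, v), (31, 13, y, q), (31, 13, y, r), (31, 13, y, x), (31, 13, y, y), (31, 15, y, q), (31, 15, y, r), (31, 15, y, x), (31, 15, y, y), (31, 34, y, q), (31, 34, y, r), (31, 34, y, x), (31, 34, y, y), (31, 40, y, q), (31, 40, y, r), (31, 40, y, x), (31, 40, y, y), (31, 5, y, q), (31, 5, y, r), (31, 5, y, x), (31, 5, y, y)}
(U ⋈ Q) ⋈ R (natural join on D): {(29, 14, t, b, 26), (29, 14, t, v, 26), (29, 18, t, b, 26), (29, 18, t, v, 26), (29, 37, t, b, 26), (29, 37, t, v, 26), (29, 4, t, b, 26), (29, 4, t, v, 26), (31, 13, y, q, 1), (31, 13, y, q, 11), (31, 13, y, q, 21), (31, 13, y, q, 29), (31, 13, y, r, 1), (31, 13, y, r, 11), (31, 13, y, r, 21), (31, 13, y, r, 29), (31, 13, y, x, 1), (31, 13, y, x, 11), (31, 13, y, x, 21), (31, 13, y, x, 29), (31, 13, y, y, 1), (31, 13, y, y, 11), (31, 13, y, y, 21), (31, 13, y, y, 29), (31, 15, y, q, 1), (31, 15, y, q, 11), (31, 15, y, q, 21), (31, 15, y, q, 29), (31, 15, y, r, 1), (31, 15, y, r, 11), (31, 15, y, r, 21), (31, 15, y, r, 29), (31, 15, y, x, 1), (31, 15, y, x, 11), (31, 15, y, x, 21), (31, 15, y, x, 29), (31, 15, y, y, 1), (31, 15, y, y, 11), (31, 15, y, y, 21), (31, 15, y, y, 29), (31, 34, y, q, 1), (31, 34, y, q, 11), (31, 34, y, q, 21), (31, 34, y, q, 29), (31, 34, y, r, 1), (31, 34, y, r, 11), (31, 34, y, r, 21), (31, 34, y, r, 29), (31, 34, y, x, 1), (31, 34, y, x, 11), (31, 34, y, x, 21), (31, 34, y, x, 29), (31, 34, y, y, 1), (31, 34, y, y, 11), (31, 34, y, y, 21), (31, 34, y, y, 29), (31, 40, y, q, 1), (31, 40, y, q, 11), (31, 40, y, q, 21), (31, 40, y, q, 29), (31, 40, y, r, 1), (31, 40, y, r, 11), (31, 40, y, r, 21), (31, 40, y, r, 29), (31, 40, y, x, 1), (31, 40, y, x, 11), (31, 40, y, x, 21), (31, 40, y, x, 29), (31, 40, y, y, 1), (31, 40, y, y, 11), (31, 40, y, y, 21), (31, 40, y, y, 29), (31, 5, y, q, 1), (31, 5, y, q, 11), (31, 5, y, q, 21), (31, 5, y, q, 29), (31, 5, y, r, 1), (31, 5, y, r, 11), (31, 5, y, r, 21), (31, 5, y, r, 29), (31, 5, y, x, 1), (31, 5, y, x, 11), (31, 5, y, x, 21), (31, 5, y, x, 29), (31, 5, y, y, 1), (31, 5, y, y, 11), (31, 5, y, y, 21), (31, 5, y, y, 29)}
Selection G = y and C ≥ 29: {(31, 13, y, y, 1), (31, 13, y, y, 11), (31, 13, y, y, 21), (31, 13, y, y, 29), (31, 15, y, y, 1), (31, 15, y, y, 11), (31, 15, y, y, 21), (31, 15, y, y, 29), (31, 34, y, y, 1), (31, 34, y, y, 11), (31, 34, y, y, 21), (31, 34, y, y, 29), (31, 40, y, y, 1), (31, 40, y, y, 11), (31, 40, y, y, 21), (31, 40, y, y, 29), (31, 5, y, y, 1), (31, 5, y, y, 11), (31, 5, y, y, 21), (31, 5, y, y, 29)}
Selection F ≥ 15: {(31, 15, y, y, 1), (31, 15, y, y, 11), (31, 15, y, y, 21), (31, 15, y, y, 29), (31, 34, y, y, 1), (31, 34, y, y, 11), (31, 34, y, y, 21), (31, 34, y, y, 29), (31, 40, y, y, 1), (31, 40, y, y, 11), (31, 40, y, y, 21), (31, 40, y, y, 29)}
π_{F, A, G} gives {(15, 1, y), (15, 11, y), (15, 21, y), (15, 29, y), (34, 1, y), (34, 11, y), (34, 21, y), (34, 29, y), (40, 1, y), (40, 11, y), (40, 21, y), (40, 29, y)}.

{(15, 1, y), (15, 11, y), (15, 21, y), (15, 29, y), (34, 1, y), (34, 11, y), (34, 21, y), (34, 29, y), (40, 1, y), (40, 11, y), (40, 21, y), (40, 29, y)}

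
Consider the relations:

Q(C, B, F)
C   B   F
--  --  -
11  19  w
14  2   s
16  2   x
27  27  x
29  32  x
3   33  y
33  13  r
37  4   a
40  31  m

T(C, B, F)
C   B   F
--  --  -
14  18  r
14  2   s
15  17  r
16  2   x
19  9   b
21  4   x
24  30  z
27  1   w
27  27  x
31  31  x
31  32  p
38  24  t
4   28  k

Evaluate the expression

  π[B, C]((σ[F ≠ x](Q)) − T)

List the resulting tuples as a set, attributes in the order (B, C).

Filtering on F ≠ x leaves {(11, 19, w), (14, 2, s), (3, 33, y), (33, 13, r), (37, 4, a), (40, 31, m)}.
Taking the difference: {(11, 19, w), (3, 33, y), (33, 13, r), (37, 4, a), (40, 31, m)}
Projecting to B, C: {(13, 33), (19, 11), (31, 40), (33, 3), (4, 37)}

{(13, 33), (19, 11), (31, 40), (33, 3), (4, 37)}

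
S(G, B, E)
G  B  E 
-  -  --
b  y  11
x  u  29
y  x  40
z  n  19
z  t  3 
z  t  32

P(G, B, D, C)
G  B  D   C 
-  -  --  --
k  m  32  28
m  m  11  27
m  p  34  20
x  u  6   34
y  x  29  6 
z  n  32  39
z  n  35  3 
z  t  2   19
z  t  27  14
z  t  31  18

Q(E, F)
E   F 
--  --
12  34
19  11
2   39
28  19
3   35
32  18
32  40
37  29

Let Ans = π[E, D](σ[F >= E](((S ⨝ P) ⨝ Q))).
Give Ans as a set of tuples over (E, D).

{(3, 2), (3, 27), (3, 31), (32, 2), (32, 27), (32, 31)}

S ⋈ P (natural join on G, B): {(x, u, 29, 6, 34), (y, x, 40, 29, 6), (z, n, 19, 32, 39), (z, n, 19, 35, 3), (z, t, 3, 2, 19), (z, t, 3, 27, 14), (z, t, 3, 31, 18), (z, t, 32, 2, 19), (z, t, 32, 27, 14), (z, t, 32, 31, 18)}
(S ⨝ P) ⋈ Q (natural join on E): {(z, n, 19, 32, 39, 11), (z, n, 19, 35, 3, 11), (z, t, 3, 2, 19, 35), (z, t, 3, 27, 14, 35), (z, t, 3, 31, 18, 35), (z, t, 32, 2, 19, 18), (z, t, 32, 2, 19, 40), (z, t, 32, 27, 14, 18), (z, t, 32, 27, 14, 40), (z, t, 32, 31, 18, 18), (z, t, 32, 31, 18, 40)}
σ[F >= E]: keep tuples satisfying F >= E → {(z, t, 3, 2, 19, 35), (z, t, 3, 27, 14, 35), (z, t, 3, 31, 18, 35), (z, t, 32, 2, 19, 40), (z, t, 32, 27, 14, 40), (z, t, 32, 31, 18, 40)}
Projecting to E, D: {(3, 2), (3, 27), (3, 31), (32, 2), (32, 27), (32, 31)}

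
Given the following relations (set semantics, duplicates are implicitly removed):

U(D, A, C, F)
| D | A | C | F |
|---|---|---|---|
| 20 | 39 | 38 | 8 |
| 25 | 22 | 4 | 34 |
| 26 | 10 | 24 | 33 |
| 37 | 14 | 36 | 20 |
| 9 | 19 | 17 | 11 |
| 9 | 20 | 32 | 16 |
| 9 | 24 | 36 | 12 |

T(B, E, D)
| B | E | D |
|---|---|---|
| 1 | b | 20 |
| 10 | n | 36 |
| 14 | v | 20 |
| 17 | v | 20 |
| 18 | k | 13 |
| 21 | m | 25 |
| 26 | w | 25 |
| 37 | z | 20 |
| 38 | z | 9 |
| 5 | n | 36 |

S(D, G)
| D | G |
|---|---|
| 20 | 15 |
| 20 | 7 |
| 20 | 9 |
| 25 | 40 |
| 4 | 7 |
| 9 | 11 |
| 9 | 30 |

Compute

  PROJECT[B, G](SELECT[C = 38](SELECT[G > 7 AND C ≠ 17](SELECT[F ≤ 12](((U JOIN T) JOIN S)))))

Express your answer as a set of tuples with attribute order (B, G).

U ⋈ T (natural join on D): {(20, 39, 38, 8, 1, b), (20, 39, 38, 8, 14, v), (20, 39, 38, 8, 17, v), (20, 39, 38, 8, 37, z), (25, 22, 4, 34, 21, m), (25, 22, 4, 34, 26, w), (9, 19, 17, 11, 38, z), (9, 20, 32, 16, 38, z), (9, 24, 36, 12, 38, z)}
(U JOIN T) ⋈ S (natural join on D): {(20, 39, 38, 8, 1, b, 15), (20, 39, 38, 8, 1, b, 7), (20, 39, 38, 8, 1, b, 9), (20, 39, 38, 8, 14, v, 15), (20, 39, 38, 8, 14, v, 7), (20, 39, 38, 8, 14, v, 9), (20, 39, 38, 8, 17, v, 15), (20, 39, 38, 8, 17, v, 7), (20, 39, 38, 8, 17, v, 9), (20, 39, 38, 8, 37, z, 15), (20, 39, 38, 8, 37, z, 7), (20, 39, 38, 8, 37, z, 9), (25, 22, 4, 34, 21, m, 40), (25, 22, 4, 34, 26, w, 40), (9, 19, 17, 11, 38, z, 11), (9, 19, 17, 11, 38, z, 30), (9, 20, 32, 16, 38, z, 11), (9, 20, 32, 16, 38, z, 30), (9, 24, 36, 12, 38, z, 11), (9, 24, 36, 12, 38, z, 30)}
Selection F ≤ 12: {(20, 39, 38, 8, 1, b, 15), (20, 39, 38, 8, 1, b, 7), (20, 39, 38, 8, 1, b, 9), (20, 39, 38, 8, 14, v, 15), (20, 39, 38, 8, 14, v, 7), (20, 39, 38, 8, 14, v, 9), (20, 39, 38, 8, 17, v, 15), (20, 39, 38, 8, 17, v, 7), (20, 39, 38, 8, 17, v, 9), (20, 39, 38, 8, 37, z, 15), (20, 39, 38, 8, 37, z, 7), (20, 39, 38, 8, 37, z, 9), (9, 19, 17, 11, 38, z, 11), (9, 19, 17, 11, 38, z, 30), (9, 24, 36, 12, 38, z, 11), (9, 24, 36, 12, 38, z, 30)}
Selection G > 7 AND C ≠ 17: {(20, 39, 38, 8, 1, b, 15), (20, 39, 38, 8, 1, b, 9), (20, 39, 38, 8, 14, v, 15), (20, 39, 38, 8, 14, v, 9), (20, 39, 38, 8, 17, v, 15), (20, 39, 38, 8, 17, v, 9), (20, 39, 38, 8, 37, z, 15), (20, 39, 38, 8, 37, z, 9), (9, 24, 36, 12, 38, z, 11), (9, 24, 36, 12, 38, z, 30)}
Selection C = 38: {(20, 39, 38, 8, 1, b, 15), (20, 39, 38, 8, 1, b, 9), (20, 39, 38, 8, 14, v, 15), (20, 39, 38, 8, 14, v, 9), (20, 39, 38, 8, 17, v, 15), (20, 39, 38, 8, 17, v, 9), (20, 39, 38, 8, 37, z, 15), (20, 39, 38, 8, 37, z, 9)}
π[B, G]: project onto (B, G) → {(1, 15), (1, 9), (14, 15), (14, 9), (17, 15), (17, 9), (37, 15), (37, 9)}

{(1, 15), (1, 9), (14, 15), (14, 9), (17, 15), (17, 9), (37, 15), (37, 9)}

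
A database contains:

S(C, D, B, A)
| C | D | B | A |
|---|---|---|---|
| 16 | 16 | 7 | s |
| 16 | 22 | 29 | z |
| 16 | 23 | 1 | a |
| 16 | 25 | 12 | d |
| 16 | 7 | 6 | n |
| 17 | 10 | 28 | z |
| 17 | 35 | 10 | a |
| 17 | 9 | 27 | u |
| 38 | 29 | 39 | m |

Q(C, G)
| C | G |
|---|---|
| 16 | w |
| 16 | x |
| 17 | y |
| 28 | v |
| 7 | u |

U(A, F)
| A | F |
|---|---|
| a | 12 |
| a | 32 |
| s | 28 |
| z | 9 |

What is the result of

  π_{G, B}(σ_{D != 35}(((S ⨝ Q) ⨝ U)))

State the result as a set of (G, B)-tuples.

S ⋈ Q (natural join on C): {(16, 16, 7, s, w), (16, 16, 7, s, x), (16, 22, 29, z, w), (16, 22, 29, z, x), (16, 23, 1, a, w), (16, 23, 1, a, x), (16, 25, 12, d, w), (16, 25, 12, d, x), (16, 7, 6, n, w), (16, 7, 6, n, x), (17, 10, 28, z, y), (17, 35, 10, a, y), (17, 9, 27, u, y)}
(S ⨝ Q) ⋈ U (natural join on A): {(16, 16, 7, s, w, 28), (16, 16, 7, s, x, 28), (16, 22, 29, z, w, 9), (16, 22, 29, z, x, 9), (16, 23, 1, a, w, 12), (16, 23, 1, a, w, 32), (16, 23, 1, a, x, 12), (16, 23, 1, a, x, 32), (17, 10, 28, z, y, 9), (17, 35, 10, a, y, 12), (17, 35, 10, a, y, 32)}
Apply σ_{D != 35}; surviving tuples: {(16, 16, 7, s, w, 28), (16, 16, 7, s, x, 28), (16, 22, 29, z, w, 9), (16, 22, 29, z, x, 9), (16, 23, 1, a, w, 12), (16, 23, 1, a, w, 32), (16, 23, 1, a, x, 12), (16, 23, 1, a, x, 32), (17, 10, 28, z, y, 9)}
Projecting to G, B (2 duplicate(s) eliminated): {(w, 1), (w, 29), (w, 7), (x, 1), (x, 29), (x, 7), (y, 28)}

{(w, 1), (w, 29), (w, 7), (x, 1), (x, 29), (x, 7), (y, 28)}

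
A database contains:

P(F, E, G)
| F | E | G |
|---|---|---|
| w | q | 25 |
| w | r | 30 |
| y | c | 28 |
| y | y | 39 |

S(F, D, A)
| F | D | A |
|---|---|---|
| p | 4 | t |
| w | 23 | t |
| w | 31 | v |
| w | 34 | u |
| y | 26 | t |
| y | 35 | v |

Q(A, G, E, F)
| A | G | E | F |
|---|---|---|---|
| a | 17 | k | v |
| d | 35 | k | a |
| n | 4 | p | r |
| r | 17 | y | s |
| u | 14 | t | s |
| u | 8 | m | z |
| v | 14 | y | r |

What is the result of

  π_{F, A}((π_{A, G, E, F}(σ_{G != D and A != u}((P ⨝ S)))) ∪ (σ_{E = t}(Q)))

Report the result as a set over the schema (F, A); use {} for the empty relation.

P ⋈ S (natural join on F): {(w, q, 25, 23, t), (w, q, 25, 31, v), (w, q, 25, 34, u), (w, r, 30, 23, t), (w, r, 30, 31, v), (w, r, 30, 34, u), (y, c, 28, 26, t), (y, c, 28, 35, v), (y, y, 39, 26, t), (y, y, 39, 35, v)}
σ[G != D and A != u]: keep tuples satisfying G != D and A != u → {(w, q, 25, 23, t), (w, q, 25, 31, v), (w, r, 30, 23, t), (w, r, 30, 31, v), (y, c, 28, 26, t), (y, c, 28, 35, v), (y, y, 39, 26, t), (y, y, 39, 35, v)}
π_{A, G, E, F} gives {(t, 25, q, w), (t, 28, c, y), (t, 30, r, w), (t, 39, y, y), (v, 25, q, w), (v, 28, c, y), (v, 30, r, w), (v, 39, y, y)}.
σ[E = t]: keep tuples satisfying E = t → {(u, 14, t, s)}
Union: {(t, 25, q, w), (t, 28, c, y), (t, 30, r, w), (t, 39, y, y), (v, 25, q, w), (v, 28, c, y), (v, 30, r, w), (v, 39, y, y)} with {(u, 14, t, s)} → {(t, 25, q, w), (t, 28, c, y), (t, 30, r, w), (t, 39, y, y), (u, 14, t, s), (v, 25, q, w), (v, 28, c, y), (v, 30, r, w), (v, 39, y, y)}
π_{F, A} gives {(s, u), (w, t), (w, v), (y, t), (y, v)} (4 duplicate(s) eliminated).

{(s, u), (w, t), (w, v), (y, t), (y, v)}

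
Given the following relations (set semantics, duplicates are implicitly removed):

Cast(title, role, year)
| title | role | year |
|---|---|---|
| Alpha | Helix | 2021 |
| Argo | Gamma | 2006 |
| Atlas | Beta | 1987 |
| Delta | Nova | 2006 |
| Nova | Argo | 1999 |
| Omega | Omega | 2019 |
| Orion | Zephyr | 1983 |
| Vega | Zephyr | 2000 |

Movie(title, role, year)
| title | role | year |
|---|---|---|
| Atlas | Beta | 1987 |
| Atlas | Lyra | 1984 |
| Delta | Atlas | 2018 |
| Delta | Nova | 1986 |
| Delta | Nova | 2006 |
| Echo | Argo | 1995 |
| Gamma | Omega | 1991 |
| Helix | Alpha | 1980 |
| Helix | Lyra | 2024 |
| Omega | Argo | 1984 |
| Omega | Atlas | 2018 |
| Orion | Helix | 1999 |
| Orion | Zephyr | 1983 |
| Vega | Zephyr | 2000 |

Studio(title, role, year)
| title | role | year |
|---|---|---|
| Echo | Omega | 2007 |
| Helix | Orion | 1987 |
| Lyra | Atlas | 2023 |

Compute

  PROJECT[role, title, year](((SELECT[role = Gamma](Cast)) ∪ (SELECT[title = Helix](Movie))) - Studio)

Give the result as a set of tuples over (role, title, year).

{(Alpha, Helix, 1980), (Gamma, Argo, 2006), (Lyra, Helix, 2024)}

σ[role = Gamma]: keep tuples satisfying role = Gamma → {(Argo, Gamma, 2006)}
σ[title = Helix]: keep tuples satisfying title = Helix → {(Helix, Alpha, 1980), (Helix, Lyra, 2024)}
Union: {(Argo, Gamma, 2006)} with {(Helix, Alpha, 1980), (Helix, Lyra, 2024)} → {(Argo, Gamma, 2006), (Helix, Alpha, 1980), (Helix, Lyra, 2024)}
Difference: {(Argo, Gamma, 2006), (Helix, Alpha, 1980), (Helix, Lyra, 2024)} with {(Echo, Omega, 2007), (Helix, Orion, 1987), (Lyra, Atlas, 2023)} → {(Argo, Gamma, 2006), (Helix, Alpha, 1980), (Helix, Lyra, 2024)}
Projecting to role, title, year: {(Alpha, Helix, 1980), (Gamma, Argo, 2006), (Lyra, Helix, 2024)}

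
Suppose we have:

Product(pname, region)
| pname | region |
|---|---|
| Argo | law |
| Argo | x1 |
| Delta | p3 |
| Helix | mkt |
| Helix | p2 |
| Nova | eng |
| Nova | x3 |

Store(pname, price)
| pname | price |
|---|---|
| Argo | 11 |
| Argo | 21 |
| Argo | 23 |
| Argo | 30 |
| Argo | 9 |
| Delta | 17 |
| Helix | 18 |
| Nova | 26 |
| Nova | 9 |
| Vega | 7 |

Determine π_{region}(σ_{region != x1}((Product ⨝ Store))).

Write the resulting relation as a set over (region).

Product ⋈ Store (natural join on pname): {(Argo, law, 11), (Argo, law, 21), (Argo, law, 23), (Argo, law, 30), (Argo, law, 9), (Argo, x1, 11), (Argo, x1, 21), (Argo, x1, 23), (Argo, x1, 30), (Argo, x1, 9), (Delta, p3, 17), (Helix, mkt, 18), (Helix, p2, 18), (Nova, eng, 26), (Nova, eng, 9), (Nova, x3, 26), (Nova, x3, 9)}
Selection region != x1: {(Argo, law, 11), (Argo, law, 21), (Argo, law, 23), (Argo, law, 30), (Argo, law, 9), (Delta, p3, 17), (Helix, mkt, 18), (Helix, p2, 18), (Nova, eng, 26), (Nova, eng, 9), (Nova, x3, 26), (Nova, x3, 9)}
π[region]: project onto (region) (6 duplicate(s) eliminated) → {eng, law, mkt, p2, p3, x3}

{eng, law, mkt, p2, p3, x3}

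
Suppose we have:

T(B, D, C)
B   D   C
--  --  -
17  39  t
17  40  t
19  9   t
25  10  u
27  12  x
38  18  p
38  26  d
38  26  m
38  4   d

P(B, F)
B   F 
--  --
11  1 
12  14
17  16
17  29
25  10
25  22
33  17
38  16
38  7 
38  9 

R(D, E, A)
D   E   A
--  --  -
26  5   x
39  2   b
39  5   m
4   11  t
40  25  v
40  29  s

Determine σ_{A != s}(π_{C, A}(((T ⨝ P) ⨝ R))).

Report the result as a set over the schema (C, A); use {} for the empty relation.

Natural join on B: {(17, 39, t, 16), (17, 39, t, 29), (17, 40, t, 16), (17, 40, t, 29), (25, 10, u, 10), (25, 10, u, 22), (38, 18, p, 16), (38, 18, p, 7), (38, 18, p, 9), (38, 26, d, 16), (38, 26, d, 7), (38, 26, d, 9), (38, 26, m, 16), (38, 26, m, 7), (38, 26, m, 9), (38, 4, d, 16), (38, 4, d, 7), (38, 4, d, 9)}
Natural join on D: {(17, 39, t, 16, 2, b), (17, 39, t, 16, 5, m), (17, 39, t, 29, 2, b), (17, 39, t, 29, 5, m), (17, 40, t, 16, 25, v), (17, 40, t, 16, 29, s), (17, 40, t, 29, 25, v), (17, 40, t, 29, 29, s), (38, 26, d, 16, 5, x), (38, 26, d, 7, 5, x), (38, 26, d, 9, 5, x), (38, 26, m, 16, 5, x), (38, 26, m, 7, 5, x), (38, 26, m, 9, 5, x), (38, 4, d, 16, 11, t), (38, 4, d, 7, 11, t), (38, 4, d, 9, 11, t)}
Projecting to C, A (10 duplicate(s) eliminated): {(d, t), (d, x), (m, x), (t, b), (t, m), (t, s), (t, v)}
σ[A != s]: keep tuples satisfying A != s → {(d, t), (d, x), (m, x), (t, b), (t, m), (t, v)}

{(d, t), (d, x), (m, x), (t, b), (t, m), (t, v)}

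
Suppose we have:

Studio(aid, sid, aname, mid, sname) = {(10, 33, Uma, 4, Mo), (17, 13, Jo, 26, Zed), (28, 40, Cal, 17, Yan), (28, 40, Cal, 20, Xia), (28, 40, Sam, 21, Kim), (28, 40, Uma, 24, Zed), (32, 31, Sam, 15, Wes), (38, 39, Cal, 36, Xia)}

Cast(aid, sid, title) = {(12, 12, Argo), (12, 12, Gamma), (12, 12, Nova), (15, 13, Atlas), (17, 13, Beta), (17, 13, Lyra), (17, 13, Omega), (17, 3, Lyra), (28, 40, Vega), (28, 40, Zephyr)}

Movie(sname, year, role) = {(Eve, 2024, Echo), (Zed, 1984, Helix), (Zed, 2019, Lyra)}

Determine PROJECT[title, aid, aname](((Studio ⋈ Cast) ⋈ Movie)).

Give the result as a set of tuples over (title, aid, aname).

{(Beta, 17, Jo), (Lyra, 17, Jo), (Omega, 17, Jo), (Vega, 28, Uma), (Zephyr, 28, Uma)}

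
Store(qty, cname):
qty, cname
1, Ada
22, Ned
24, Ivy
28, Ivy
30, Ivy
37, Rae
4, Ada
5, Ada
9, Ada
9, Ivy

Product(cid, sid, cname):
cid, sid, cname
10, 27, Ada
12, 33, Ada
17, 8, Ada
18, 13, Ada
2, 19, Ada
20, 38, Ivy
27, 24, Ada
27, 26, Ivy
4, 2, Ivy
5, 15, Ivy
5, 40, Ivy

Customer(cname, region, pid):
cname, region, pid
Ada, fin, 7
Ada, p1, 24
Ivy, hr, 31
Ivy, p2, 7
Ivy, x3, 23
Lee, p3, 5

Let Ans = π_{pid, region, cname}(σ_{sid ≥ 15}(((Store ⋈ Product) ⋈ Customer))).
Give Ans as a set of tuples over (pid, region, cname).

{(23, x3, Ivy), (24, p1, Ada), (31, hr, Ivy), (7, fin, Ada), (7, p2, Ivy)}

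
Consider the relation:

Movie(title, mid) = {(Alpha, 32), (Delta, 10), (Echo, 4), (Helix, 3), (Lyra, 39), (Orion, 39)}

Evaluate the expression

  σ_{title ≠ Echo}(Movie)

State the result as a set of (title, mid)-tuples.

{(Alpha, 32), (Delta, 10), (Helix, 3), (Lyra, 39), (Orion, 39)}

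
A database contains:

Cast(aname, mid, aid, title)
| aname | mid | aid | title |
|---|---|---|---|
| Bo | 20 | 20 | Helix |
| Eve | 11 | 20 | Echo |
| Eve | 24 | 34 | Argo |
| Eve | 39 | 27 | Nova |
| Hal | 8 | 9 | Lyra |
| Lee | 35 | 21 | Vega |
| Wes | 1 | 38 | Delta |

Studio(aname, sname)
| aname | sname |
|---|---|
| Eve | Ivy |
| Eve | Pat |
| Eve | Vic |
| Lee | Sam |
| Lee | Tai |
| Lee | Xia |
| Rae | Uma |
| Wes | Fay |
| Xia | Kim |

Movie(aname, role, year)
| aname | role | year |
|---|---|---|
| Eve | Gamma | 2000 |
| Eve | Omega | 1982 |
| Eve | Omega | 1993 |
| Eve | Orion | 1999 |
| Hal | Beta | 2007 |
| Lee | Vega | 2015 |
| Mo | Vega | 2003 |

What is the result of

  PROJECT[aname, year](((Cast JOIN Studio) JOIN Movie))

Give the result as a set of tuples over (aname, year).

Cast ⋈ Studio (natural join on aname): {(Eve, 11, 20, Echo, Ivy), (Eve, 11, 20, Echo, Pat), (Eve, 11, 20, Echo, Vic), (Eve, 24, 34, Argo, Ivy), (Eve, 24, 34, Argo, Pat), (Eve, 24, 34, Argo, Vic), (Eve, 39, 27, Nova, Ivy), (Eve, 39, 27, Nova, Pat), (Eve, 39, 27, Nova, Vic), (Lee, 35, 21, Vega, Sam), (Lee, 35, 21, Vega, Tai), (Lee, 35, 21, Vega, Xia), (Wes, 1, 38, Delta, Fay)}
(Cast JOIN Studio) ⋈ Movie (natural join on aname): {(Eve, 11, 20, Echo, Ivy, Gamma, 2000), (Eve, 11, 20, Echo, Ivy, Omega, 1982), (Eve, 11, 20, Echo, Ivy, Omega, 1993), (Eve, 11, 20, Echo, Ivy, Orion, 1999), (Eve, 11, 20, Echo, Pat, Gamma, 2000), (Eve, 11, 20, Echo, Pat, Omega, 1982), (Eve, 11, 20, Echo, Pat, Omega, 1993), (Eve, 11, 20, Echo, Pat, Orion, 1999), (Eve, 11, 20, Echo, Vic, Gamma, 2000), (Eve, 11, 20, Echo, Vic, Omega, 1982), (Eve, 11, 20, Echo, Vic, Omega, 1993), (Eve, 11, 20, Echo, Vic, Orion, 1999), (Eve, 24, 34, Argo, Ivy, Gamma, 2000), (Eve, 24, 34, Argo, Ivy, Omega, 1982), (Eve, 24, 34, Argo, Ivy, Omega, 1993), (Eve, 24, 34, Argo, Ivy, Orion, 1999), (Eve, 24, 34, Argo, Pat, Gamma, 2000), (Eve, 24, 34, Argo, Pat, Omega, 1982), (Eve, 24, 34, Argo, Pat, Omega, 1993), (Eve, 24, 34, Argo, Pat, Orion, 1999), (Eve, 24, 34, Argo, Vic, Gamma, 2000), (Eve, 24, 34, Argo, Vic, Omega, 1982), (Eve, 24, 34, Argo, Vic, Omega, 1993), (Eve, 24, 34, Argo, Vic, Orion, 1999), (Eve, 39, 27, Nova, Ivy, Gamma, 2000), (Eve, 39, 27, Nova, Ivy, Omega, 1982), (Eve, 39, 27, Nova, Ivy, Omega, 1993), (Eve, 39, 27, Nova, Ivy, Orion, 1999), (Eve, 39, 27, Nova, Pat, Gamma, 2000), (Eve, 39, 27, Nova, Pat, Omega, 1982), (Eve, 39, 27, Nova, Pat, Omega, 1993), (Eve, 39, 27, Nova, Pat, Orion, 1999), (Eve, 39, 27, Nova, Vic, Gamma, 2000), (Eve, 39, 27, Nova, Vic, Omega, 1982), (Eve, 39, 27, Nova, Vic, Omega, 1993), (Eve, 39, 27, Nova, Vic, Orion, 1999), (Lee, 35, 21, Vega, Sam, Vega, 2015), (Lee, 35, 21, Vega, Tai, Vega, 2015), (Lee, 35, 21, Vega, Xia, Vega, 2015)}
π_{aname, year} gives {(Eve, 1982), (Eve, 1993), (Eve, 1999), (Eve, 2000), (Lee, 2015)} (34 duplicate(s) eliminated).

{(Eve, 1982), (Eve, 1993), (Eve, 1999), (Eve, 2000), (Lee, 2015)}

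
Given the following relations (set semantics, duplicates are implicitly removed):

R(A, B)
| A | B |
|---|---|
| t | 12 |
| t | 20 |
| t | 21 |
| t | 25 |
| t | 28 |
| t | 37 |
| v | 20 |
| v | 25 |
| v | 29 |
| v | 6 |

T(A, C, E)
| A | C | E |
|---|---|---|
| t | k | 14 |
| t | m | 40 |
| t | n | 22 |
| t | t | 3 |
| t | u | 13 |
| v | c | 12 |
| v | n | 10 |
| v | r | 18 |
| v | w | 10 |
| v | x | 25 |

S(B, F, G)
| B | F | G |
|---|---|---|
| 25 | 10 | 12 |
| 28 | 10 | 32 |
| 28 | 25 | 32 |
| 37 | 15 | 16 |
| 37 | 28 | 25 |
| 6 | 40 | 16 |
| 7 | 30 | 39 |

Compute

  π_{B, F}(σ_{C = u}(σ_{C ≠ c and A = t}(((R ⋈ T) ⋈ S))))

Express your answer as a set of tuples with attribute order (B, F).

{(25, 10), (28, 10), (28, 25), (37, 15), (37, 28)}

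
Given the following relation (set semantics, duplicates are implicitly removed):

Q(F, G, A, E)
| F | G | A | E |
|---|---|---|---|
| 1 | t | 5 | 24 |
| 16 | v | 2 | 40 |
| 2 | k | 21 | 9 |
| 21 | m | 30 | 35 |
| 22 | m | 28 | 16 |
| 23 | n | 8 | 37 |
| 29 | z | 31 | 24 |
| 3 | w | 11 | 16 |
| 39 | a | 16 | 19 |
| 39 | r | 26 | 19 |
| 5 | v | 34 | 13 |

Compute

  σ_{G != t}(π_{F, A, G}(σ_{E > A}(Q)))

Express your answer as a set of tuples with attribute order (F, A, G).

σ[E > A]: keep tuples satisfying E > A → {(1, t, 5, 24), (16, v, 2, 40), (21, m, 30, 35), (23, n, 8, 37), (3, w, 11, 16), (39, a, 16, 19)}
Projecting to F, A, G: {(1, 5, t), (16, 2, v), (21, 30, m), (23, 8, n), (3, 11, w), (39, 16, a)}
σ[G != t]: keep tuples satisfying G != t → {(16, 2, v), (21, 30, m), (23, 8, n), (3, 11, w), (39, 16, a)}

{(16, 2, v), (21, 30, m), (23, 8, n), (3, 11, w), (39, 16, a)}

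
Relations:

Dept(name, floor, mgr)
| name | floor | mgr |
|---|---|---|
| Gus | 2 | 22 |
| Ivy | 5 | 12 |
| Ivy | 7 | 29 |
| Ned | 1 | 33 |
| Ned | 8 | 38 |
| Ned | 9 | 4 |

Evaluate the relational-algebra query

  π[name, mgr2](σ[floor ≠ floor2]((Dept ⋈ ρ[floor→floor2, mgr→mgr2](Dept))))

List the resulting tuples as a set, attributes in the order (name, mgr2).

{(Ivy, 12), (Ivy, 29), (Ned, 33), (Ned, 38), (Ned, 4)}

ρ[floor→floor2, mgr→mgr2]: schema becomes (name, floor2, mgr2); tuples unchanged.
Natural join on name: {(Gus, 2, 22, 2, 22), (Ivy, 5, 12, 5, 12), (Ivy, 5, 12, 7, 29), (Ivy, 7, 29, 5, 12), (Ivy, 7, 29, 7, 29), (Ned, 1, 33, 1, 33), (Ned, 1, 33, 8, 38), (Ned, 1, 33, 9, 4), (Ned, 8, 38, 1, 33), (Ned, 8, 38, 8, 38), (Ned, 8, 38, 9, 4), (Ned, 9, 4, 1, 33), (Ned, 9, 4, 8, 38), (Ned, 9, 4, 9, 4)}
Apply σ_{floor ≠ floor2}; surviving tuples: {(Ivy, 5, 12, 7, 29), (Ivy, 7, 29, 5, 12), (Ned, 1, 33, 8, 38), (Ned, 1, 33, 9, 4), (Ned, 8, 38, 1, 33), (Ned, 8, 38, 9, 4), (Ned, 9, 4, 1, 33), (Ned, 9, 4, 8, 38)}
π_{name, mgr2} gives {(Ivy, 12), (Ivy, 29), (Ned, 33), (Ned, 38), (Ned, 4)} (3 duplicate(s) eliminated).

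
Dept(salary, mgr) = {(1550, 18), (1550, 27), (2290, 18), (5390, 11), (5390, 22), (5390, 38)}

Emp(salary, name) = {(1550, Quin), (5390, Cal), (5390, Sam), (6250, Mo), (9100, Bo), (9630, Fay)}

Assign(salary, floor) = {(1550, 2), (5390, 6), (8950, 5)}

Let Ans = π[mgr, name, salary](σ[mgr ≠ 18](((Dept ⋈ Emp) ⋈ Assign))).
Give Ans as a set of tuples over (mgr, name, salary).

Joining Dept and Emp on salary yields {(1550, 18, Quin), (1550, 27, Quin), (5390, 11, Cal), (5390, 11, Sam), (5390, 22, Cal), (5390, 22, Sam), (5390, 38, Cal), (5390, 38, Sam)}.
Joining (Dept ⋈ Emp) and Assign on salary yields {(1550, 18, Quin, 2), (1550, 27, Quin, 2), (5390, 11, Cal, 6), (5390, 11, Sam, 6), (5390, 22, Cal, 6), (5390, 22, Sam, 6), (5390, 38, Cal, 6), (5390, 38, Sam, 6)}.
σ[mgr ≠ 18]: keep tuples satisfying mgr ≠ 18 → {(1550, 27, Quin, 2), (5390, 11, Cal, 6), (5390, 11, Sam, 6), (5390, 22, Cal, 6), (5390, 22, Sam, 6), (5390, 38, Cal, 6), (5390, 38, Sam, 6)}
π_{mgr, name, salary} gives {(11, Cal, 5390), (11, Sam, 5390), (22, Cal, 5390), (22, Sam, 5390), (27, Quin, 1550), (38, Cal, 5390), (38, Sam, 5390)}.

{(11, Cal, 5390), (11, Sam, 5390), (22, Cal, 5390), (22, Sam, 5390), (27, Quin, 1550), (38, Cal, 5390), (38, Sam, 5390)}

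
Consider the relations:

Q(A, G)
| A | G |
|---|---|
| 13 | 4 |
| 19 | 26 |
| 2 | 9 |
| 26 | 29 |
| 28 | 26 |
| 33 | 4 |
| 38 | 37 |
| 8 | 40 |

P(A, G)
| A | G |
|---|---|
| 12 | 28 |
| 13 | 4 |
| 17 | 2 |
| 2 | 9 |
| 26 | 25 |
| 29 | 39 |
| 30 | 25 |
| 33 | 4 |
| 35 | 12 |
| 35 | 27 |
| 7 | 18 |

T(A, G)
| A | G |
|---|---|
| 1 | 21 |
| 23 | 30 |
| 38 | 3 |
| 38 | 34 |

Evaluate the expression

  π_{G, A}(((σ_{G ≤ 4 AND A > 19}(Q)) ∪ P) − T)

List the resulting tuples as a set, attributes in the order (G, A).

{(12, 35), (18, 7), (2, 17), (25, 26), (25, 30), (27, 35), (28, 12), (39, 29), (4, 13), (4, 33), (9, 2)}

Filtering on G ≤ 4 AND A > 19 leaves {(33, 4)}.
Union: {(33, 4)} with {(12, 28), (13, 4), (17, 2), (2, 9), (26, 25), (29, 39), (30, 25), (33, 4), (35, 12), (35, 27), (7, 18)} → {(12, 28), (13, 4), (17, 2), (2, 9), (26, 25), (29, 39), (30, 25), (33, 4), (35, 12), (35, 27), (7, 18)}
Difference: {(12, 28), (13, 4), (17, 2), (2, 9), (26, 25), (29, 39), (30, 25), (33, 4), (35, 12), (35, 27), (7, 18)} with {(1, 21), (23, 30), (38, 3), (38, 34)} → {(12, 28), (13, 4), (17, 2), (2, 9), (26, 25), (29, 39), (30, 25), (33, 4), (35, 12), (35, 27), (7, 18)}
π[G, A]: project onto (G, A) → {(12, 35), (18, 7), (2, 17), (25, 26), (25, 30), (27, 35), (28, 12), (39, 29), (4, 13), (4, 33), (9, 2)}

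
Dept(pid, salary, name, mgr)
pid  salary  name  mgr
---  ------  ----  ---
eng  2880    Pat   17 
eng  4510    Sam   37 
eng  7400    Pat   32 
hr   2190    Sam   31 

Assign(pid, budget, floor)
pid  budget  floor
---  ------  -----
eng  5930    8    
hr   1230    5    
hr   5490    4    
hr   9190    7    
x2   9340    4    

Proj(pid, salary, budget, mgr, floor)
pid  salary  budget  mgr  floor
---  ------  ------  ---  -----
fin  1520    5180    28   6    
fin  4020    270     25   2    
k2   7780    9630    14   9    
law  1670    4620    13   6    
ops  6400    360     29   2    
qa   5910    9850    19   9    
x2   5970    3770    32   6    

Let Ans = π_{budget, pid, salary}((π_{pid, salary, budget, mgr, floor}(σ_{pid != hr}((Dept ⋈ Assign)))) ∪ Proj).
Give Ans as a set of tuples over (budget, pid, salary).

Natural join on pid: {(eng, 2880, Pat, 17, 5930, 8), (eng, 4510, Sam, 37, 5930, 8), (eng, 7400, Pat, 32, 5930, 8), (hr, 2190, Sam, 31, 1230, 5), (hr, 2190, Sam, 31, 5490, 4), (hr, 2190, Sam, 31, 9190, 7)}
Selection pid != hr: {(eng, 2880, Pat, 17, 5930, 8), (eng, 4510, Sam, 37, 5930, 8), (eng, 7400, Pat, 32, 5930, 8)}
Projecting to pid, salary, budget, mgr, floor: {(eng, 2880, 5930, 17, 8), (eng, 4510, 5930, 37, 8), (eng, 7400, 5930, 32, 8)}
Union: {(eng, 2880, 5930, 17, 8), (eng, 4510, 5930, 37, 8), (eng, 7400, 5930, 32, 8)} with {(fin, 1520, 5180, 28, 6), (fin, 4020, 270, 25, 2), (k2, 7780, 9630, 14, 9), (law, 1670, 4620, 13, 6), (ops, 6400, 360, 29, 2), (qa, 5910, 9850, 19, 9), (x2, 5970, 3770, 32, 6)} → {(eng, 2880, 5930, 17, 8), (eng, 4510, 5930, 37, 8), (eng, 7400, 5930, 32, 8), (fin, 1520, 5180, 28, 6), (fin, 4020, 270, 25, 2), (k2, 7780, 9630, 14, 9), (law, 1670, 4620, 13, 6), (ops, 6400, 360, 29, 2), (qa, 5910, 9850, 19, 9), (x2, 5970, 3770, 32, 6)}
Projecting to budget, pid, salary: {(270, fin, 4020), (360, ops, 6400), (3770, x2, 5970), (4620, law, 1670), (5180, fin, 1520), (5930, eng, 2880), (5930, eng, 4510), (5930, eng, 7400), (9630, k2, 7780), (9850, qa, 5910)}

{(270, fin, 4020), (360, ops, 6400), (3770, x2, 5970), (4620, law, 1670), (5180, fin, 1520), (5930, eng, 2880), (5930, eng, 4510), (5930, eng, 7400), (9630, k2, 7780), (9850, qa, 5910)}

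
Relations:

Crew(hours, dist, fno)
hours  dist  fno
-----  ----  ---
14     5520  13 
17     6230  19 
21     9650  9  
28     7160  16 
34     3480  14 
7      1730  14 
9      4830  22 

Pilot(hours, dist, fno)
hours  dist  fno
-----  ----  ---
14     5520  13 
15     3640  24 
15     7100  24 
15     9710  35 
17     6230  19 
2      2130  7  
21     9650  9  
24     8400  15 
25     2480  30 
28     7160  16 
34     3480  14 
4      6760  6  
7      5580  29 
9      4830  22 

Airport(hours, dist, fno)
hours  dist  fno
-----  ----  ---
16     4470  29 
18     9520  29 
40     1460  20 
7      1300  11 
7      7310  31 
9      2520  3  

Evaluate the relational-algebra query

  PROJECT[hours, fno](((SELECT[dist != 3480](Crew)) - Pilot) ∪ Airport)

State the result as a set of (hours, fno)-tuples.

{(16, 29), (18, 29), (40, 20), (7, 11), (7, 14), (7, 31), (9, 3)}

Selection dist != 3480: {(14, 5520, 13), (17, 6230, 19), (21, 9650, 9), (28, 7160, 16), (7, 1730, 14), (9, 4830, 22)}
Difference: {(14, 5520, 13), (17, 6230, 19), (21, 9650, 9), (28, 7160, 16), (7, 1730, 14), (9, 4830, 22)} with {(14, 5520, 13), (15, 3640, 24), (15, 7100, 24), (15, 9710, 35), (17, 6230, 19), (2, 2130, 7), (21, 9650, 9), (24, 8400, 15), (25, 2480, 30), (28, 7160, 16), (34, 3480, 14), (4, 6760, 6), (7, 5580, 29), (9, 4830, 22)} → {(7, 1730, 14)}
Union: {(7, 1730, 14)} with {(16, 4470, 29), (18, 9520, 29), (40, 1460, 20), (7, 1300, 11), (7, 7310, 31), (9, 2520, 3)} → {(16, 4470, 29), (18, 9520, 29), (40, 1460, 20), (7, 1300, 11), (7, 1730, 14), (7, 7310, 31), (9, 2520, 3)}
Projecting to hours, fno: {(16, 29), (18, 29), (40, 20), (7, 11), (7, 14), (7, 31), (9, 3)}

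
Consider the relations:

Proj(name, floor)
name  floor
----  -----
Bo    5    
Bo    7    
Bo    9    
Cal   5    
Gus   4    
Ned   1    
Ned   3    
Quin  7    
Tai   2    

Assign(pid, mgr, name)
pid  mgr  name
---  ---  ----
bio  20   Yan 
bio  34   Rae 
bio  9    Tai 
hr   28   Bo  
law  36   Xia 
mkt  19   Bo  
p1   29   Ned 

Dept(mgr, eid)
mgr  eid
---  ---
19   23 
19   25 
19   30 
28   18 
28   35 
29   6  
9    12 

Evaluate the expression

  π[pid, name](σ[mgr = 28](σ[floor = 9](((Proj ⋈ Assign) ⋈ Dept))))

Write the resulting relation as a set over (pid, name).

{(hr, Bo)}

Joining Proj and Assign on name yields {(Bo, 5, hr, 28), (Bo, 5, mkt, 19), (Bo, 7, hr, 28), (Bo, 7, mkt, 19), (Bo, 9, hr, 28), (Bo, 9, mkt, 19), (Ned, 1, p1, 29), (Ned, 3, p1, 29), (Tai, 2, bio, 9)}.
Joining (Proj ⋈ Assign) and Dept on mgr yields {(Bo, 5, hr, 28, 18), (Bo, 5, hr, 28, 35), (Bo, 5, mkt, 19, 23), (Bo, 5, mkt, 19, 25), (Bo, 5, mkt, 19, 30), (Bo, 7, hr, 28, 18), (Bo, 7, hr, 28, 35), (Bo, 7, mkt, 19, 23), (Bo, 7, mkt, 19, 25), (Bo, 7, mkt, 19, 30), (Bo, 9, hr, 28, 18), (Bo, 9, hr, 28, 35), (Bo, 9, mkt, 19, 23), (Bo, 9, mkt, 19, 25), (Bo, 9, mkt, 19, 30), (Ned, 1, p1, 29, 6), (Ned, 3, p1, 29, 6), (Tai, 2, bio, 9, 12)}.
σ[floor = 9]: keep tuples satisfying floor = 9 → {(Bo, 9, hr, 28, 18), (Bo, 9, hr, 28, 35), (Bo, 9, mkt, 19, 23), (Bo, 9, mkt, 19, 25), (Bo, 9, mkt, 19, 30)}
σ[mgr = 28]: keep tuples satisfying mgr = 28 → {(Bo, 9, hr, 28, 18), (Bo, 9, hr, 28, 35)}
Projecting to pid, name (1 duplicate(s) eliminated): {(hr, Bo)}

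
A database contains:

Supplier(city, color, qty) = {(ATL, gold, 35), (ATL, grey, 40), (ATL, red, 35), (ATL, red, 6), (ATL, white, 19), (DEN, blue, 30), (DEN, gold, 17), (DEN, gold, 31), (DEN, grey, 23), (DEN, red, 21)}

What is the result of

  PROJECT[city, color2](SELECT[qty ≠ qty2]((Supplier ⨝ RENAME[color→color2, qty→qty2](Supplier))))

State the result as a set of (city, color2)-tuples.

{(ATL, gold), (ATL, grey), (ATL, red), (ATL, white), (DEN, blue), (DEN, gold), (DEN, grey), (DEN, red)}

ρ[color→color2, qty→qty2]: schema becomes (city, color2, qty2); tuples unchanged.
Supplier ⋈ RENAME[color→color2, qty→qty2](Supplier) (natural join on city): {(ATL, gold, 35, gold, 35), (ATL, gold, 35, grey, 40), (ATL, gold, 35, red, 35), (ATL, gold, 35, red, 6), (ATL, gold, 35, white, 19), (ATL, grey, 40, gold, 35), (ATL, grey, 40, grey, 40), (ATL, grey, 40, red, 35), (ATL, grey, 40, red, 6), (ATL, grey, 40, white, 19), (ATL, red, 35, gold, 35), (ATL, red, 35, grey, 40), (ATL, red, 35, red, 35), (ATL, red, 35, red, 6), (ATL, red, 35, white, 19), (ATL, red, 6, gold, 35), (ATL, red, 6, grey, 40), (ATL, red, 6, red, 35), (ATL, red, 6, red, 6), (ATL, red, 6, white, 19), (ATL, white, 19, gold, 35), (ATL, white, 19, grey, 40), (ATL, white, 19, red, 35), (ATL, white, 19, red, 6), (ATL, white, 19, white, 19), (DEN, blue, 30, blue, 30), (DEN, blue, 30, gold, 17), (DEN, blue, 30, gold, 31), (DEN, blue, 30, grey, 23), (DEN, blue, 30, red, 21), (DEN, gold, 17, blue, 30), (DEN, gold, 17, gold, 17), (DEN, gold, 17, gold, 31), (DEN, gold, 17, grey, 23), (DEN, gold, 17, red, 21), (DEN, gold, 31, blue, 30), (DEN, gold, 31, gold, 17), (DEN, gold, 31, gold, 31), (DEN, gold, 31, grey, 23), (DEN, gold, 31, red, 21), (DEN, grey, 23, blue, 30), (DEN, grey, 23, gold, 17), (DEN, grey, 23, gold, 31), (DEN, grey, 23, grey, 23), (DEN, grey, 23, red, 21), (DEN, red, 21, blue, 30), (DEN, red, 21, gold, 17), (DEN, red, 21, gold, 31), (DEN, red, 21, grey, 23), (DEN, red, 21, red, 21)}
Apply σ_{qty ≠ qty2}; surviving tuples: {(ATL, gold, 35, grey, 40), (ATL, gold, 35, red, 6), (ATL, gold, 35, white, 19), (ATL, grey, 40, gold, 35), (ATL, grey, 40, red, 35), (ATL, grey, 40, red, 6), (ATL, grey, 40, white, 19), (ATL, red, 35, grey, 40), (ATL, red, 35, red, 6), (ATL, red, 35, white, 19), (ATL, red, 6, gold, 35), (ATL, red, 6, grey, 40), (ATL, red, 6, red, 35), (ATL, red, 6, white, 19), (ATL, white, 19, gold, 35), (ATL, white, 19, grey, 40), (ATL, white, 19, red, 35), (ATL, white, 19, red, 6), (DEN, blue, 30, gold, 17), (DEN, blue, 30, gold, 31), (DEN, blue, 30, grey, 23), (DEN, blue, 30, red, 21), (DEN, gold, 17, blue, 30), (DEN, gold, 17, gold, 31), (DEN, gold, 17, grey, 23), (DEN, gold, 17, red, 21), (DEN, gold, 31, blue, 30), (DEN, gold, 31, gold, 17), (DEN, gold, 31, grey, 23), (DEN, gold, 31, red, 21), (DEN, grey, 23, blue, 30), (DEN, grey, 23, gold, 17), (DEN, grey, 23, gold, 31), (DEN, grey, 23, red, 21), (DEN, red, 21, blue, 30), (DEN, red, 21, gold, 17), (DEN, red, 21, gold, 31), (DEN, red, 21, grey, 23)}
Keep only column(s) city, color2 (30 duplicate(s) eliminated): {(ATL, gold), (ATL, grey), (ATL, red), (ATL, white), (DEN, blue), (DEN, gold), (DEN, grey), (DEN, red)}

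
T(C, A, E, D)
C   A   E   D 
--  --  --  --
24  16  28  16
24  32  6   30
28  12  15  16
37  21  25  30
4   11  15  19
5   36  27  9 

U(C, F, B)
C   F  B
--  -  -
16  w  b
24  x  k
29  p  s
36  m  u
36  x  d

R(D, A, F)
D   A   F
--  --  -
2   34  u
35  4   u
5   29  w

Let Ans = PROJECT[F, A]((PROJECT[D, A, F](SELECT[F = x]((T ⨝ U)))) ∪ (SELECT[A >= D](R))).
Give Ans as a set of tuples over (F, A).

{(u, 34), (w, 29), (x, 16), (x, 32)}

T ⋈ U (natural join on C): {(24, 16, 28, 16, x, k), (24, 32, 6, 30, x, k)}
σ[F = x]: keep tuples satisfying F = x → {(24, 16, 28, 16, x, k), (24, 32, 6, 30, x, k)}
Projecting to D, A, F: {(16, 16, x), (30, 32, x)}
σ[A >= D]: keep tuples satisfying A >= D → {(2, 34, u), (5, 29, w)}
Set union of the two operands is {(16, 16, x), (2, 34, u), (30, 32, x), (5, 29, w)}.
Projecting to F, A: {(u, 34), (w, 29), (x, 16), (x, 32)}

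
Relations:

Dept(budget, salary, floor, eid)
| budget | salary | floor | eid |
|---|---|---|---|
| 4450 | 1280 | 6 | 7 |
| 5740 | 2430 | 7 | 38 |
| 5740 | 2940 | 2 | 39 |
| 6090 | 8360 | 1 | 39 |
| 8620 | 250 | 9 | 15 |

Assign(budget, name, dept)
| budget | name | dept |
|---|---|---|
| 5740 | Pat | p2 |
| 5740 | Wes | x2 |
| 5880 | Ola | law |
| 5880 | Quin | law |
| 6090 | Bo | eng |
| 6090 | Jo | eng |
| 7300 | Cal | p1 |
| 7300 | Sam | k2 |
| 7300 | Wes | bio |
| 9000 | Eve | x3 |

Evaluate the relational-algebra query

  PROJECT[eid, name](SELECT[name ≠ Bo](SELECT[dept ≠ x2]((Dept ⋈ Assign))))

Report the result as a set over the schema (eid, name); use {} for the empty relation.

Natural join on budget: {(5740, 2430, 7, 38, Pat, p2), (5740, 2430, 7, 38, Wes, x2), (5740, 2940, 2, 39, Pat, p2), (5740, 2940, 2, 39, Wes, x2), (6090, 8360, 1, 39, Bo, eng), (6090, 8360, 1, 39, Jo, eng)}
Apply σ_{dept ≠ x2}; surviving tuples: {(5740, 2430, 7, 38, Pat, p2), (5740, 2940, 2, 39, Pat, p2), (6090, 8360, 1, 39, Bo, eng), (6090, 8360, 1, 39, Jo, eng)}
Apply σ_{name ≠ Bo}; surviving tuples: {(5740, 2430, 7, 38, Pat, p2), (5740, 2940, 2, 39, Pat, p2), (6090, 8360, 1, 39, Jo, eng)}
π[eid, name]: project onto (eid, name) → {(38, Pat), (39, Jo), (39, Pat)}

{(38, Pat), (39, Jo), (39, Pat)}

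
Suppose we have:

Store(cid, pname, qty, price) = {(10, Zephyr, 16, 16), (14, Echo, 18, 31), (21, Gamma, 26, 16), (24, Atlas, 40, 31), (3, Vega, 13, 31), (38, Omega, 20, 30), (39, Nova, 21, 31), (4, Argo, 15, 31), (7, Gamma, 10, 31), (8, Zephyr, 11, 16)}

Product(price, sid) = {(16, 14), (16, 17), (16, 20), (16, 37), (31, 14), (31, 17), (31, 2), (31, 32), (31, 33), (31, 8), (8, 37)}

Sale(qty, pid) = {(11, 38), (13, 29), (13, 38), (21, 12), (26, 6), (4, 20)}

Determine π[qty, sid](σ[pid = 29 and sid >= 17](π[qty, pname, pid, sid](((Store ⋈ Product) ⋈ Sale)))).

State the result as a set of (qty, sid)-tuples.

Natural join on price: {(10, Zephyr, 16, 16, 14), (10, Zephyr, 16, 16, 17), (10, Zephyr, 16, 16, 20), (10, Zephyr, 16, 16, 37), (14, Echo, 18, 31, 14), (14, Echo, 18, 31, 17), (14, Echo, 18, 31, 2), (14, Echo, 18, 31, 32), (14, Echo, 18, 31, 33), (14, Echo, 18, 31, 8), (21, Gamma, 26, 16, 14), (21, Gamma, 26, 16, 17), (21, Gamma, 26, 16, 20), (21, Gamma, 26, 16, 37), (24, Atlas, 40, 31, 14), (24, Atlas, 40, 31, 17), (24, Atlas, 40, 31, 2), (24, Atlas, 40, 31, 32), (24, Atlas, 40, 31, 33), (24, Atlas, 40, 31, 8), (3, Vega, 13, 31, 14), (3, Vega, 13, 31, 17), (3, Vega, 13, 31, 2), (3, Vega, 13, 31, 32), (3, Vega, 13, 31, 33), (3, Vega, 13, 31, 8), (39, Nova, 21, 31, 14), (39, Nova, 21, 31, 17), (39, Nova, 21, 31, 2), (39, Nova, 21, 31, 32), (39, Nova, 21, 31, 33), (39, Nova, 21, 31, 8), (4, Argo, 15, 31, 14), (4, Argo, 15, 31, 17), (4, Argo, 15, 31, 2), (4, Argo, 15, 31, 32), (4, Argo, 15, 31, 33), (4, Argo, 15, 31, 8), (7, Gamma, 10, 31, 14), (7, Gamma, 10, 31, 17), (7, Gamma, 10, 31, 2), (7, Gamma, 10, 31, 32), (7, Gamma, 10, 31, 33), (7, Gamma, 10, 31, 8), (8, Zephyr, 11, 16, 14), (8, Zephyr, 11, 16, 17), (8, Zephyr, 11, 16, 20), (8, Zephyr, 11, 16, 37)}
Natural join on qty: {(21, Gamma, 26, 16, 14, 6), (21, Gamma, 26, 16, 17, 6), (21, Gamma, 26, 16, 20, 6), (21, Gamma, 26, 16, 37, 6), (3, Vega, 13, 31, 14, 29), (3, Vega, 13, 31, 14, 38), (3, Vega, 13, 31, 17, 29), (3, Vega, 13, 31, 17, 38), (3, Vega, 13, 31, 2, 29), (3, Vega, 13, 31, 2, 38), (3, Vega, 13, 31, 32, 29), (3, Vega, 13, 31, 32, 38), (3, Vega, 13, 31, 33, 29), (3, Vega, 13, 31, 33, 38), (3, Vega, 13, 31, 8, 29), (3, Vega, 13, 31, 8, 38), (39, Nova, 21, 31, 14, 12), (39, Nova, 21, 31, 17, 12), (39, Nova, 21, 31, 2, 12), (39, Nova, 21, 31, 32, 12), (39, Nova, 21, 31, 33, 12), (39, Nova, 21, 31, 8, 12), (8, Zephyr, 11, 16, 14, 38), (8, Zephyr, 11, 16, 17, 38), (8, Zephyr, 11, 16, 20, 38), (8, Zephyr, 11, 16, 37, 38)}
π[qty, pname, pid, sid]: project onto (qty, pname, pid, sid) → {(11, Zephyr, 38, 14), (11, Zephyr, 38, 17), (11, Zephyr, 38, 20), (11, Zephyr, 38, 37), (13, Vega, 29, 14), (13, Vega, 29, 17), (13, Vega, 29, 2), (13, Vega, 29, 32), (13, Vega, 29, 33), (13, Vega, 29, 8), (13, Vega, 38, 14), (13, Vega, 38, 17), (13, Vega, 38, 2), (13, Vega, 38, 32), (13, Vega, 38, 33), (13, Vega, 38, 8), (21, Nova, 12, 14), (21, Nova, 12, 17), (21, Nova, 12, 2), (21, Nova, 12, 32), (21, Nova, 12, 33), (21, Nova, 12, 8), (26, Gamma, 6, 14), (26, Gamma, 6, 17), (26, Gamma, 6, 20), (26, Gamma, 6, 37)}
Apply σ_{pid = 29 and sid >= 17}; surviving tuples: {(13, Vega, 29, 17), (13, Vega, 29, 32), (13, Vega, 29, 33)}
π[qty, sid]: project onto (qty, sid) → {(13, 17), (13, 32), (13, 33)}

{(13, 17), (13, 32), (13, 33)}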